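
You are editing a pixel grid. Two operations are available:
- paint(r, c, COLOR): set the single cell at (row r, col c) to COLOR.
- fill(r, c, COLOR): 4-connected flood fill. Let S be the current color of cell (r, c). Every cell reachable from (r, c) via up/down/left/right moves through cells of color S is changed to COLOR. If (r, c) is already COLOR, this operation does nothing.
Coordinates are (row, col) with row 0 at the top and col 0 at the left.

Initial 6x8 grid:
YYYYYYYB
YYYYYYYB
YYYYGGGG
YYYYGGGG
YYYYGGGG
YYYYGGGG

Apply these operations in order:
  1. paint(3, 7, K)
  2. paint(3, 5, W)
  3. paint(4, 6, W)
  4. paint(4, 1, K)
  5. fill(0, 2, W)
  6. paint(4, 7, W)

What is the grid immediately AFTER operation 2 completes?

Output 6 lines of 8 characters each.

Answer: YYYYYYYB
YYYYYYYB
YYYYGGGG
YYYYGWGK
YYYYGGGG
YYYYGGGG

Derivation:
After op 1 paint(3,7,K):
YYYYYYYB
YYYYYYYB
YYYYGGGG
YYYYGGGK
YYYYGGGG
YYYYGGGG
After op 2 paint(3,5,W):
YYYYYYYB
YYYYYYYB
YYYYGGGG
YYYYGWGK
YYYYGGGG
YYYYGGGG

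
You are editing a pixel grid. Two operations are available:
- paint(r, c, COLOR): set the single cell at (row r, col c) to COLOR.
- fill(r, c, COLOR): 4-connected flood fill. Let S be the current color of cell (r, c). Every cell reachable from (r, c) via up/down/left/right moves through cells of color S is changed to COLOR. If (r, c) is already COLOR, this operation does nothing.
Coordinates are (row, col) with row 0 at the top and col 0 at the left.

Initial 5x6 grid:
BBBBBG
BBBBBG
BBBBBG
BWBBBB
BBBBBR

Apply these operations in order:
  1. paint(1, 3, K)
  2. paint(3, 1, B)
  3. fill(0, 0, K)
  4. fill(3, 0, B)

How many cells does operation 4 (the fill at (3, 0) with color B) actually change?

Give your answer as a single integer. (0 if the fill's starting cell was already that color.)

After op 1 paint(1,3,K):
BBBBBG
BBBKBG
BBBBBG
BWBBBB
BBBBBR
After op 2 paint(3,1,B):
BBBBBG
BBBKBG
BBBBBG
BBBBBB
BBBBBR
After op 3 fill(0,0,K) [25 cells changed]:
KKKKKG
KKKKKG
KKKKKG
KKKKKK
KKKKKR
After op 4 fill(3,0,B) [26 cells changed]:
BBBBBG
BBBBBG
BBBBBG
BBBBBB
BBBBBR

Answer: 26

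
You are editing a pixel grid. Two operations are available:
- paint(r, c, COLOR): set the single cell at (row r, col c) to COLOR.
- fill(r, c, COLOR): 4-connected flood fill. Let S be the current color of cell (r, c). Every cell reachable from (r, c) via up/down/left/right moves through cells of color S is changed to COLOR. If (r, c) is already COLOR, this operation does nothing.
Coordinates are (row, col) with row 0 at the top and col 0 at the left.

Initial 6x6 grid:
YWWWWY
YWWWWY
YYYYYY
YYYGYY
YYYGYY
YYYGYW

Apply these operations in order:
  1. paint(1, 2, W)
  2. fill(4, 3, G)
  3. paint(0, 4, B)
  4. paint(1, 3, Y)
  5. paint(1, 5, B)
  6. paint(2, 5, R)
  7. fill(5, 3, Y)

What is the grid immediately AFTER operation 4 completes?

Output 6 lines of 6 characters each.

Answer: YWWWBY
YWWYWY
YYYYYY
YYYGYY
YYYGYY
YYYGYW

Derivation:
After op 1 paint(1,2,W):
YWWWWY
YWWWWY
YYYYYY
YYYGYY
YYYGYY
YYYGYW
After op 2 fill(4,3,G) [0 cells changed]:
YWWWWY
YWWWWY
YYYYYY
YYYGYY
YYYGYY
YYYGYW
After op 3 paint(0,4,B):
YWWWBY
YWWWWY
YYYYYY
YYYGYY
YYYGYY
YYYGYW
After op 4 paint(1,3,Y):
YWWWBY
YWWYWY
YYYYYY
YYYGYY
YYYGYY
YYYGYW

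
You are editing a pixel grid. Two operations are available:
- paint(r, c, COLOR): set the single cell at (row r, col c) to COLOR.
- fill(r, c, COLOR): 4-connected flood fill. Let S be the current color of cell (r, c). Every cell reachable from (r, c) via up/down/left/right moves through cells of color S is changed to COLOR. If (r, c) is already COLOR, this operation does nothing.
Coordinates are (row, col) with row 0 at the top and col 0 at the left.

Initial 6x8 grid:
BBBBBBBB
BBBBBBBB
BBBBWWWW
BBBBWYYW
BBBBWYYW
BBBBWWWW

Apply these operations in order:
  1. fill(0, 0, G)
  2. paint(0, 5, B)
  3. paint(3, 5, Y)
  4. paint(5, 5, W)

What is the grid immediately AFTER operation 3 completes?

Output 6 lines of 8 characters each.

Answer: GGGGGBGG
GGGGGGGG
GGGGWWWW
GGGGWYYW
GGGGWYYW
GGGGWWWW

Derivation:
After op 1 fill(0,0,G) [32 cells changed]:
GGGGGGGG
GGGGGGGG
GGGGWWWW
GGGGWYYW
GGGGWYYW
GGGGWWWW
After op 2 paint(0,5,B):
GGGGGBGG
GGGGGGGG
GGGGWWWW
GGGGWYYW
GGGGWYYW
GGGGWWWW
After op 3 paint(3,5,Y):
GGGGGBGG
GGGGGGGG
GGGGWWWW
GGGGWYYW
GGGGWYYW
GGGGWWWW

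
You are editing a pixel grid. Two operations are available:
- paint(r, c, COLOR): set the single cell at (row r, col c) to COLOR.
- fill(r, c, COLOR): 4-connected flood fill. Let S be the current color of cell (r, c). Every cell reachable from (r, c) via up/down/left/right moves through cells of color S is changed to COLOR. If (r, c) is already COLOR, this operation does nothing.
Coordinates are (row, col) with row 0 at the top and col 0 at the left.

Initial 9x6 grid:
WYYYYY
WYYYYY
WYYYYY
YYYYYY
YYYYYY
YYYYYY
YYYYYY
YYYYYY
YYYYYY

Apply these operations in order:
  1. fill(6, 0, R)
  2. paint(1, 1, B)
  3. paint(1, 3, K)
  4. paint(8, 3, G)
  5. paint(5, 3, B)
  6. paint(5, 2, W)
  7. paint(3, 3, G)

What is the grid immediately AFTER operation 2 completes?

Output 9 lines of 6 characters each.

Answer: WRRRRR
WBRRRR
WRRRRR
RRRRRR
RRRRRR
RRRRRR
RRRRRR
RRRRRR
RRRRRR

Derivation:
After op 1 fill(6,0,R) [51 cells changed]:
WRRRRR
WRRRRR
WRRRRR
RRRRRR
RRRRRR
RRRRRR
RRRRRR
RRRRRR
RRRRRR
After op 2 paint(1,1,B):
WRRRRR
WBRRRR
WRRRRR
RRRRRR
RRRRRR
RRRRRR
RRRRRR
RRRRRR
RRRRRR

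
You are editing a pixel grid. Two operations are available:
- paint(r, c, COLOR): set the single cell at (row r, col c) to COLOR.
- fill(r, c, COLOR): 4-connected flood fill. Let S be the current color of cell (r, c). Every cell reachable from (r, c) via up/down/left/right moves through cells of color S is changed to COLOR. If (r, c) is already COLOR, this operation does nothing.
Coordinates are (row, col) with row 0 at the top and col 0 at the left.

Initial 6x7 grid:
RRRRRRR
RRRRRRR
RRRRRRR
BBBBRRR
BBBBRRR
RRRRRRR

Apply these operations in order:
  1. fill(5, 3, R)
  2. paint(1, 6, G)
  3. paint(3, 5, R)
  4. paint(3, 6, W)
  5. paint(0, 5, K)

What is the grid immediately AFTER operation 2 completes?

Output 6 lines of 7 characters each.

Answer: RRRRRRR
RRRRRRG
RRRRRRR
BBBBRRR
BBBBRRR
RRRRRRR

Derivation:
After op 1 fill(5,3,R) [0 cells changed]:
RRRRRRR
RRRRRRR
RRRRRRR
BBBBRRR
BBBBRRR
RRRRRRR
After op 2 paint(1,6,G):
RRRRRRR
RRRRRRG
RRRRRRR
BBBBRRR
BBBBRRR
RRRRRRR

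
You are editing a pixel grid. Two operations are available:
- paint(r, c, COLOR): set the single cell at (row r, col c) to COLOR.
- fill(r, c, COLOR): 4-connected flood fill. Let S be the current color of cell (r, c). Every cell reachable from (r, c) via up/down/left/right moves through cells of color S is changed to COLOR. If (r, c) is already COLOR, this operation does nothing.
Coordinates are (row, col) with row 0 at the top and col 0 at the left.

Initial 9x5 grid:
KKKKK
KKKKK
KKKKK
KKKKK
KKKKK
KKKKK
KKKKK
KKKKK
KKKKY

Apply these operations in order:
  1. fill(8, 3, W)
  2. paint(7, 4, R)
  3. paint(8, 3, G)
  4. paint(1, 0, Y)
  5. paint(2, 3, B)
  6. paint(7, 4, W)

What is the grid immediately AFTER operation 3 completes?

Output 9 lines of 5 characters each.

After op 1 fill(8,3,W) [44 cells changed]:
WWWWW
WWWWW
WWWWW
WWWWW
WWWWW
WWWWW
WWWWW
WWWWW
WWWWY
After op 2 paint(7,4,R):
WWWWW
WWWWW
WWWWW
WWWWW
WWWWW
WWWWW
WWWWW
WWWWR
WWWWY
After op 3 paint(8,3,G):
WWWWW
WWWWW
WWWWW
WWWWW
WWWWW
WWWWW
WWWWW
WWWWR
WWWGY

Answer: WWWWW
WWWWW
WWWWW
WWWWW
WWWWW
WWWWW
WWWWW
WWWWR
WWWGY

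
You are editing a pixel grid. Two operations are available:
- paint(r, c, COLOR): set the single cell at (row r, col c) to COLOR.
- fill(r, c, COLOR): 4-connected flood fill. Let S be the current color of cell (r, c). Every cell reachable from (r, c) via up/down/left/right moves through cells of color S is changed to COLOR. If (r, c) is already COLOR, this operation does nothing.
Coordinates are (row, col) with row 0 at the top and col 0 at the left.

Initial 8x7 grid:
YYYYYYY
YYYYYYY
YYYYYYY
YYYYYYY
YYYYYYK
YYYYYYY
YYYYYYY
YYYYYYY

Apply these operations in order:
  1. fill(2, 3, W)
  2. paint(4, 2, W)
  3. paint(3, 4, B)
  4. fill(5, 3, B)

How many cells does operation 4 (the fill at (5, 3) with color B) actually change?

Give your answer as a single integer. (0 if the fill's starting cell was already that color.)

After op 1 fill(2,3,W) [55 cells changed]:
WWWWWWW
WWWWWWW
WWWWWWW
WWWWWWW
WWWWWWK
WWWWWWW
WWWWWWW
WWWWWWW
After op 2 paint(4,2,W):
WWWWWWW
WWWWWWW
WWWWWWW
WWWWWWW
WWWWWWK
WWWWWWW
WWWWWWW
WWWWWWW
After op 3 paint(3,4,B):
WWWWWWW
WWWWWWW
WWWWWWW
WWWWBWW
WWWWWWK
WWWWWWW
WWWWWWW
WWWWWWW
After op 4 fill(5,3,B) [54 cells changed]:
BBBBBBB
BBBBBBB
BBBBBBB
BBBBBBB
BBBBBBK
BBBBBBB
BBBBBBB
BBBBBBB

Answer: 54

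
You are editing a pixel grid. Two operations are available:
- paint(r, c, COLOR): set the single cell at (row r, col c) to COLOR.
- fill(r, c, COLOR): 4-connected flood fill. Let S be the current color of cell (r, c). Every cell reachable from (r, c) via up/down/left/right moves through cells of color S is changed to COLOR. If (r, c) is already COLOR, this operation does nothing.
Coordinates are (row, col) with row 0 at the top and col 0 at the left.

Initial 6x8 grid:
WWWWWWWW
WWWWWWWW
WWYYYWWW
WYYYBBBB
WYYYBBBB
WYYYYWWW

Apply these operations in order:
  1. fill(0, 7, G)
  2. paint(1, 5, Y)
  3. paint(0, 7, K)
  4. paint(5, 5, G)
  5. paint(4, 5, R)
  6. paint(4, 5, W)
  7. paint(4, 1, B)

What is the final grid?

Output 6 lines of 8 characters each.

Answer: GGGGGGGK
GGGGGYGG
GGYYYGGG
GYYYBBBB
GBYYBWBB
GYYYYGWW

Derivation:
After op 1 fill(0,7,G) [24 cells changed]:
GGGGGGGG
GGGGGGGG
GGYYYGGG
GYYYBBBB
GYYYBBBB
GYYYYWWW
After op 2 paint(1,5,Y):
GGGGGGGG
GGGGGYGG
GGYYYGGG
GYYYBBBB
GYYYBBBB
GYYYYWWW
After op 3 paint(0,7,K):
GGGGGGGK
GGGGGYGG
GGYYYGGG
GYYYBBBB
GYYYBBBB
GYYYYWWW
After op 4 paint(5,5,G):
GGGGGGGK
GGGGGYGG
GGYYYGGG
GYYYBBBB
GYYYBBBB
GYYYYGWW
After op 5 paint(4,5,R):
GGGGGGGK
GGGGGYGG
GGYYYGGG
GYYYBBBB
GYYYBRBB
GYYYYGWW
After op 6 paint(4,5,W):
GGGGGGGK
GGGGGYGG
GGYYYGGG
GYYYBBBB
GYYYBWBB
GYYYYGWW
After op 7 paint(4,1,B):
GGGGGGGK
GGGGGYGG
GGYYYGGG
GYYYBBBB
GBYYBWBB
GYYYYGWW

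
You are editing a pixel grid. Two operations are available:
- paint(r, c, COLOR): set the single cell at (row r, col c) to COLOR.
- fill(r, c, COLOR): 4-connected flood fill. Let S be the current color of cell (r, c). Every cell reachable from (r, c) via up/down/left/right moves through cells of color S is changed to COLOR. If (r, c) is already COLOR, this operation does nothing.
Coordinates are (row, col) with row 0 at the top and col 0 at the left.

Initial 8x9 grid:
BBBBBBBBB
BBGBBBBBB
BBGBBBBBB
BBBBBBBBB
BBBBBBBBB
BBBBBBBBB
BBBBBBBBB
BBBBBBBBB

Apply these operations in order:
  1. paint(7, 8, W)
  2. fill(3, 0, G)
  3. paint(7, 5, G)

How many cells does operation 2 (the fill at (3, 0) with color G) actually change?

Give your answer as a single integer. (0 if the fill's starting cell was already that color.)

Answer: 69

Derivation:
After op 1 paint(7,8,W):
BBBBBBBBB
BBGBBBBBB
BBGBBBBBB
BBBBBBBBB
BBBBBBBBB
BBBBBBBBB
BBBBBBBBB
BBBBBBBBW
After op 2 fill(3,0,G) [69 cells changed]:
GGGGGGGGG
GGGGGGGGG
GGGGGGGGG
GGGGGGGGG
GGGGGGGGG
GGGGGGGGG
GGGGGGGGG
GGGGGGGGW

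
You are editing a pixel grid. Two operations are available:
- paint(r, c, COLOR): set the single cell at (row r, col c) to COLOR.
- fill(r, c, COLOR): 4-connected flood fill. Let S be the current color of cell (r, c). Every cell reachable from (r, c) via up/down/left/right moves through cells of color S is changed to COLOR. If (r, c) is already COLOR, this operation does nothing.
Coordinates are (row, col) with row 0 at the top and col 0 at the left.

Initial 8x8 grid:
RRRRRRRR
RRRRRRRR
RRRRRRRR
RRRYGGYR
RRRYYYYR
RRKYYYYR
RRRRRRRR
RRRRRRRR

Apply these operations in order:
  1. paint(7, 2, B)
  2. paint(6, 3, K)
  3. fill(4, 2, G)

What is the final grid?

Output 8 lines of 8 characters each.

After op 1 paint(7,2,B):
RRRRRRRR
RRRRRRRR
RRRRRRRR
RRRYGGYR
RRRYYYYR
RRKYYYYR
RRRRRRRR
RRBRRRRR
After op 2 paint(6,3,K):
RRRRRRRR
RRRRRRRR
RRRRRRRR
RRRYGGYR
RRRYYYYR
RRKYYYYR
RRRKRRRR
RRBRRRRR
After op 3 fill(4,2,G) [49 cells changed]:
GGGGGGGG
GGGGGGGG
GGGGGGGG
GGGYGGYG
GGGYYYYG
GGKYYYYG
GGGKGGGG
GGBGGGGG

Answer: GGGGGGGG
GGGGGGGG
GGGGGGGG
GGGYGGYG
GGGYYYYG
GGKYYYYG
GGGKGGGG
GGBGGGGG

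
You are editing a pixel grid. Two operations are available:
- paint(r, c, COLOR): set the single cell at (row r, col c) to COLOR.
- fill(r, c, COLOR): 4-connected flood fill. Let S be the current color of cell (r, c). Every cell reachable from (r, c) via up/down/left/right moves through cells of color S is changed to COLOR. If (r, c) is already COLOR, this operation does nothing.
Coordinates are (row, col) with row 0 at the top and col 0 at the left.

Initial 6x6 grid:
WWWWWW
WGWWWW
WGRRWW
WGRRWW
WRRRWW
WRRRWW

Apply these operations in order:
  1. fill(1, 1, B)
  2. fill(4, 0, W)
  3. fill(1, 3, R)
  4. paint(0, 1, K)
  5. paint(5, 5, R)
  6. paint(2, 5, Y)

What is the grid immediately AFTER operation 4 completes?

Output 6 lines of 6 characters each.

After op 1 fill(1,1,B) [3 cells changed]:
WWWWWW
WBWWWW
WBRRWW
WBRRWW
WRRRWW
WRRRWW
After op 2 fill(4,0,W) [0 cells changed]:
WWWWWW
WBWWWW
WBRRWW
WBRRWW
WRRRWW
WRRRWW
After op 3 fill(1,3,R) [23 cells changed]:
RRRRRR
RBRRRR
RBRRRR
RBRRRR
RRRRRR
RRRRRR
After op 4 paint(0,1,K):
RKRRRR
RBRRRR
RBRRRR
RBRRRR
RRRRRR
RRRRRR

Answer: RKRRRR
RBRRRR
RBRRRR
RBRRRR
RRRRRR
RRRRRR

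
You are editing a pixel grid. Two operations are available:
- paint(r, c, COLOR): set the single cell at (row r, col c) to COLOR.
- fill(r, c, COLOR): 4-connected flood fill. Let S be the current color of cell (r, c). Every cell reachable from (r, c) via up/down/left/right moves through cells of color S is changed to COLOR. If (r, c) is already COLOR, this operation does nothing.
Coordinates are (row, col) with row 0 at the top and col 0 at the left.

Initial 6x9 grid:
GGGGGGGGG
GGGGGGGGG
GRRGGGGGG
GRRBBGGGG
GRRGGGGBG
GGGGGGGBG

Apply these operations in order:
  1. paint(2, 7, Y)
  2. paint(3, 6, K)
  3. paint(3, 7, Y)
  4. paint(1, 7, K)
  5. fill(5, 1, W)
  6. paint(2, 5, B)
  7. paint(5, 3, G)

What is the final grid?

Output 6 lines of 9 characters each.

After op 1 paint(2,7,Y):
GGGGGGGGG
GGGGGGGGG
GRRGGGGYG
GRRBBGGGG
GRRGGGGBG
GGGGGGGBG
After op 2 paint(3,6,K):
GGGGGGGGG
GGGGGGGGG
GRRGGGGYG
GRRBBGKGG
GRRGGGGBG
GGGGGGGBG
After op 3 paint(3,7,Y):
GGGGGGGGG
GGGGGGGGG
GRRGGGGYG
GRRBBGKYG
GRRGGGGBG
GGGGGGGBG
After op 4 paint(1,7,K):
GGGGGGGGG
GGGGGGGKG
GRRGGGGYG
GRRBBGKYG
GRRGGGGBG
GGGGGGGBG
After op 5 fill(5,1,W) [40 cells changed]:
WWWWWWWWW
WWWWWWWKW
WRRWWWWYW
WRRBBWKYW
WRRWWWWBW
WWWWWWWBW
After op 6 paint(2,5,B):
WWWWWWWWW
WWWWWWWKW
WRRWWBWYW
WRRBBWKYW
WRRWWWWBW
WWWWWWWBW
After op 7 paint(5,3,G):
WWWWWWWWW
WWWWWWWKW
WRRWWBWYW
WRRBBWKYW
WRRWWWWBW
WWWGWWWBW

Answer: WWWWWWWWW
WWWWWWWKW
WRRWWBWYW
WRRBBWKYW
WRRWWWWBW
WWWGWWWBW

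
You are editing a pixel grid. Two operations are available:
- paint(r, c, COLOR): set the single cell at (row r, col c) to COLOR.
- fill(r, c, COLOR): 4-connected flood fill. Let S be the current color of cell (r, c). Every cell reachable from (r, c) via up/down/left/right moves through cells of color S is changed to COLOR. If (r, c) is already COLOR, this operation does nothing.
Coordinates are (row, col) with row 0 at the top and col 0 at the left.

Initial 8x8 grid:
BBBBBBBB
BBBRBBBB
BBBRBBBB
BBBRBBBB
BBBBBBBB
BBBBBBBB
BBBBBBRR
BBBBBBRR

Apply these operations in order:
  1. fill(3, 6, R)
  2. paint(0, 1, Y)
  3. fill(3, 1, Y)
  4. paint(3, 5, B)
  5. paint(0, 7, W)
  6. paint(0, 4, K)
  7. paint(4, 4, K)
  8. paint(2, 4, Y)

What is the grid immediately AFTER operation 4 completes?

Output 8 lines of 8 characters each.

Answer: YYYYYYYY
YYYYYYYY
YYYYYYYY
YYYYYBYY
YYYYYYYY
YYYYYYYY
YYYYYYYY
YYYYYYYY

Derivation:
After op 1 fill(3,6,R) [57 cells changed]:
RRRRRRRR
RRRRRRRR
RRRRRRRR
RRRRRRRR
RRRRRRRR
RRRRRRRR
RRRRRRRR
RRRRRRRR
After op 2 paint(0,1,Y):
RYRRRRRR
RRRRRRRR
RRRRRRRR
RRRRRRRR
RRRRRRRR
RRRRRRRR
RRRRRRRR
RRRRRRRR
After op 3 fill(3,1,Y) [63 cells changed]:
YYYYYYYY
YYYYYYYY
YYYYYYYY
YYYYYYYY
YYYYYYYY
YYYYYYYY
YYYYYYYY
YYYYYYYY
After op 4 paint(3,5,B):
YYYYYYYY
YYYYYYYY
YYYYYYYY
YYYYYBYY
YYYYYYYY
YYYYYYYY
YYYYYYYY
YYYYYYYY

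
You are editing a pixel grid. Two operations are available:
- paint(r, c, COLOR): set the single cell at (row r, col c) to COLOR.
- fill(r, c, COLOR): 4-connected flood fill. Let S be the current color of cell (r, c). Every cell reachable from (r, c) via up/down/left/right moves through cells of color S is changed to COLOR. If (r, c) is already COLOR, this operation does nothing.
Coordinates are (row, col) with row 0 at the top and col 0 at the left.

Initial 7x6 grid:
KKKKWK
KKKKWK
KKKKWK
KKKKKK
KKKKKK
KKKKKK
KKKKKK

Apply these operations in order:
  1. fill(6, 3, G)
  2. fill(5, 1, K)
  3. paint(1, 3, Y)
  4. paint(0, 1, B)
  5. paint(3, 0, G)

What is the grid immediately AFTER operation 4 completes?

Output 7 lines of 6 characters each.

Answer: KBKKWK
KKKYWK
KKKKWK
KKKKKK
KKKKKK
KKKKKK
KKKKKK

Derivation:
After op 1 fill(6,3,G) [39 cells changed]:
GGGGWG
GGGGWG
GGGGWG
GGGGGG
GGGGGG
GGGGGG
GGGGGG
After op 2 fill(5,1,K) [39 cells changed]:
KKKKWK
KKKKWK
KKKKWK
KKKKKK
KKKKKK
KKKKKK
KKKKKK
After op 3 paint(1,3,Y):
KKKKWK
KKKYWK
KKKKWK
KKKKKK
KKKKKK
KKKKKK
KKKKKK
After op 4 paint(0,1,B):
KBKKWK
KKKYWK
KKKKWK
KKKKKK
KKKKKK
KKKKKK
KKKKKK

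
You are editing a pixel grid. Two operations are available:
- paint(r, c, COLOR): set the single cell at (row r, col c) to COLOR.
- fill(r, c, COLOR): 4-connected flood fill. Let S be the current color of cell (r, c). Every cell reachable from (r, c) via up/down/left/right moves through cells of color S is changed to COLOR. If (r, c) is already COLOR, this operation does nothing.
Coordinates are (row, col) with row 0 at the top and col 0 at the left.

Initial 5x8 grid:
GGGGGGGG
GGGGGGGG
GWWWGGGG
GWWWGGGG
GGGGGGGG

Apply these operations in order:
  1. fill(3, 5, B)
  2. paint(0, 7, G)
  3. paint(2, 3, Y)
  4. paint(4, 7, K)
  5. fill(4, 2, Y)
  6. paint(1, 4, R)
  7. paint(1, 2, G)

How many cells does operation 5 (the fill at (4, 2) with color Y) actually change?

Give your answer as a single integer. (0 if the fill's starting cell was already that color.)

Answer: 32

Derivation:
After op 1 fill(3,5,B) [34 cells changed]:
BBBBBBBB
BBBBBBBB
BWWWBBBB
BWWWBBBB
BBBBBBBB
After op 2 paint(0,7,G):
BBBBBBBG
BBBBBBBB
BWWWBBBB
BWWWBBBB
BBBBBBBB
After op 3 paint(2,3,Y):
BBBBBBBG
BBBBBBBB
BWWYBBBB
BWWWBBBB
BBBBBBBB
After op 4 paint(4,7,K):
BBBBBBBG
BBBBBBBB
BWWYBBBB
BWWWBBBB
BBBBBBBK
After op 5 fill(4,2,Y) [32 cells changed]:
YYYYYYYG
YYYYYYYY
YWWYYYYY
YWWWYYYY
YYYYYYYK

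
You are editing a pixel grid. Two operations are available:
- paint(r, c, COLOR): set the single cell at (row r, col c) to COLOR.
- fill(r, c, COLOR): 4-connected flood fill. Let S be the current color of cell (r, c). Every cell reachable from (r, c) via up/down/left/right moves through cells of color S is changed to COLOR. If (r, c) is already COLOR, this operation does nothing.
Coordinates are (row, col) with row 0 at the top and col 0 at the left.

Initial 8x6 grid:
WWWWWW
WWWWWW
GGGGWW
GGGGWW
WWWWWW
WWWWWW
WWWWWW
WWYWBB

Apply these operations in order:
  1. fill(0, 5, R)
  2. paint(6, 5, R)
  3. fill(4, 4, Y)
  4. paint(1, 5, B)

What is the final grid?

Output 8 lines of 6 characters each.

Answer: YYYYYY
YYYYYB
GGGGYY
GGGGYY
YYYYYY
YYYYYY
YYYYYY
YYYYBB

Derivation:
After op 1 fill(0,5,R) [37 cells changed]:
RRRRRR
RRRRRR
GGGGRR
GGGGRR
RRRRRR
RRRRRR
RRRRRR
RRYRBB
After op 2 paint(6,5,R):
RRRRRR
RRRRRR
GGGGRR
GGGGRR
RRRRRR
RRRRRR
RRRRRR
RRYRBB
After op 3 fill(4,4,Y) [37 cells changed]:
YYYYYY
YYYYYY
GGGGYY
GGGGYY
YYYYYY
YYYYYY
YYYYYY
YYYYBB
After op 4 paint(1,5,B):
YYYYYY
YYYYYB
GGGGYY
GGGGYY
YYYYYY
YYYYYY
YYYYYY
YYYYBB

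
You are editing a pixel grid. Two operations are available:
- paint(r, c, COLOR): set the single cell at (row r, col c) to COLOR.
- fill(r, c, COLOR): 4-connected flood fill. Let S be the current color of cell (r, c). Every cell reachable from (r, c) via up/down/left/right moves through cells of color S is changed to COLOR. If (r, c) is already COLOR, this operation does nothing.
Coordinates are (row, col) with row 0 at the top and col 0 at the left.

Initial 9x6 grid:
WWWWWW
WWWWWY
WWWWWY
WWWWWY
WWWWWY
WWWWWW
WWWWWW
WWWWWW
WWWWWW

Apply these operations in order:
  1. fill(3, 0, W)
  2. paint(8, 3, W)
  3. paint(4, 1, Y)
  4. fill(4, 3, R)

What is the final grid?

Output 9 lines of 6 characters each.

Answer: RRRRRR
RRRRRY
RRRRRY
RRRRRY
RYRRRY
RRRRRR
RRRRRR
RRRRRR
RRRRRR

Derivation:
After op 1 fill(3,0,W) [0 cells changed]:
WWWWWW
WWWWWY
WWWWWY
WWWWWY
WWWWWY
WWWWWW
WWWWWW
WWWWWW
WWWWWW
After op 2 paint(8,3,W):
WWWWWW
WWWWWY
WWWWWY
WWWWWY
WWWWWY
WWWWWW
WWWWWW
WWWWWW
WWWWWW
After op 3 paint(4,1,Y):
WWWWWW
WWWWWY
WWWWWY
WWWWWY
WYWWWY
WWWWWW
WWWWWW
WWWWWW
WWWWWW
After op 4 fill(4,3,R) [49 cells changed]:
RRRRRR
RRRRRY
RRRRRY
RRRRRY
RYRRRY
RRRRRR
RRRRRR
RRRRRR
RRRRRR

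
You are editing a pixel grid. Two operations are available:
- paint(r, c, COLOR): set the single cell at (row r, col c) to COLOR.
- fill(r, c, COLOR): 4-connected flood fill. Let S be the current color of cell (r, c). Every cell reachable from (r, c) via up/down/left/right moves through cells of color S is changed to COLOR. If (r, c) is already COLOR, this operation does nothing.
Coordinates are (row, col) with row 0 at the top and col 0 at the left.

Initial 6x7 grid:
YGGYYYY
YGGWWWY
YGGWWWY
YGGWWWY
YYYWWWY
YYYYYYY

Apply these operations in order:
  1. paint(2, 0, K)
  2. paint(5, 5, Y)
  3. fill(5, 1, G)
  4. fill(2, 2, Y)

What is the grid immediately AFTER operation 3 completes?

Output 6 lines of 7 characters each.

Answer: YGGGGGG
YGGWWWG
KGGWWWG
GGGWWWG
GGGWWWG
GGGGGGG

Derivation:
After op 1 paint(2,0,K):
YGGYYYY
YGGWWWY
KGGWWWY
YGGWWWY
YYYWWWY
YYYYYYY
After op 2 paint(5,5,Y):
YGGYYYY
YGGWWWY
KGGWWWY
YGGWWWY
YYYWWWY
YYYYYYY
After op 3 fill(5,1,G) [19 cells changed]:
YGGGGGG
YGGWWWG
KGGWWWG
GGGWWWG
GGGWWWG
GGGGGGG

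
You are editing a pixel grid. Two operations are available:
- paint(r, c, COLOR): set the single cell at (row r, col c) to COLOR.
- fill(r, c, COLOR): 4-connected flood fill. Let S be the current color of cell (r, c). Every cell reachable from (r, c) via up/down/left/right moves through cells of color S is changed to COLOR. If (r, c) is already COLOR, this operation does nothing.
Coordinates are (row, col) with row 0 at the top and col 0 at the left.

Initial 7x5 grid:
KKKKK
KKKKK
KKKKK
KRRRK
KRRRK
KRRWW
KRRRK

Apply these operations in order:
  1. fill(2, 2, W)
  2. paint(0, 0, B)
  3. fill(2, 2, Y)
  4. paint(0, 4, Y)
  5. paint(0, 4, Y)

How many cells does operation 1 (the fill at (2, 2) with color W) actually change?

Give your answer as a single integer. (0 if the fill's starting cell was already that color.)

After op 1 fill(2,2,W) [21 cells changed]:
WWWWW
WWWWW
WWWWW
WRRRW
WRRRW
WRRWW
WRRRK

Answer: 21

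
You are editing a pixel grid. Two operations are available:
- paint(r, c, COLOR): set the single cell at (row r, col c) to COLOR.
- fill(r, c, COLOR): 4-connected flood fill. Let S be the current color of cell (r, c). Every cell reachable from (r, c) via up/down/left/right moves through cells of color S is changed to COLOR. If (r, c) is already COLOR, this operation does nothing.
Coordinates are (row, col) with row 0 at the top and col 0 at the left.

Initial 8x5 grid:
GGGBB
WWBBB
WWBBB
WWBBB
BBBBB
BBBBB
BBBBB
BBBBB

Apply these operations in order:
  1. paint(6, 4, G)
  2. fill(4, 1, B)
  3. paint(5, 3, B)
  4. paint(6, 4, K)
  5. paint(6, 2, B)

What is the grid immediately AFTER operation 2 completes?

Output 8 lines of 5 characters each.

After op 1 paint(6,4,G):
GGGBB
WWBBB
WWBBB
WWBBB
BBBBB
BBBBB
BBBBG
BBBBB
After op 2 fill(4,1,B) [0 cells changed]:
GGGBB
WWBBB
WWBBB
WWBBB
BBBBB
BBBBB
BBBBG
BBBBB

Answer: GGGBB
WWBBB
WWBBB
WWBBB
BBBBB
BBBBB
BBBBG
BBBBB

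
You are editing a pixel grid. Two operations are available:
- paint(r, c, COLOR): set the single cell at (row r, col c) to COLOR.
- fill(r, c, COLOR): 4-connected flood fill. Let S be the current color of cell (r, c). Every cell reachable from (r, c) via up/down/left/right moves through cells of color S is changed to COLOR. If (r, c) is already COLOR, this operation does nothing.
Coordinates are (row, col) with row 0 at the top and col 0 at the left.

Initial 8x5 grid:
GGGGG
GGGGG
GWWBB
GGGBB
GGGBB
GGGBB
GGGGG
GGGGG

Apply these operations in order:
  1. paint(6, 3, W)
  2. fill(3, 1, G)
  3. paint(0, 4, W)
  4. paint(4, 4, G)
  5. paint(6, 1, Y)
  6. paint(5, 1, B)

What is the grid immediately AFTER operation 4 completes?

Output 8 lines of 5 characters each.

After op 1 paint(6,3,W):
GGGGG
GGGGG
GWWBB
GGGBB
GGGBB
GGGBB
GGGWG
GGGGG
After op 2 fill(3,1,G) [0 cells changed]:
GGGGG
GGGGG
GWWBB
GGGBB
GGGBB
GGGBB
GGGWG
GGGGG
After op 3 paint(0,4,W):
GGGGW
GGGGG
GWWBB
GGGBB
GGGBB
GGGBB
GGGWG
GGGGG
After op 4 paint(4,4,G):
GGGGW
GGGGG
GWWBB
GGGBB
GGGBG
GGGBB
GGGWG
GGGGG

Answer: GGGGW
GGGGG
GWWBB
GGGBB
GGGBG
GGGBB
GGGWG
GGGGG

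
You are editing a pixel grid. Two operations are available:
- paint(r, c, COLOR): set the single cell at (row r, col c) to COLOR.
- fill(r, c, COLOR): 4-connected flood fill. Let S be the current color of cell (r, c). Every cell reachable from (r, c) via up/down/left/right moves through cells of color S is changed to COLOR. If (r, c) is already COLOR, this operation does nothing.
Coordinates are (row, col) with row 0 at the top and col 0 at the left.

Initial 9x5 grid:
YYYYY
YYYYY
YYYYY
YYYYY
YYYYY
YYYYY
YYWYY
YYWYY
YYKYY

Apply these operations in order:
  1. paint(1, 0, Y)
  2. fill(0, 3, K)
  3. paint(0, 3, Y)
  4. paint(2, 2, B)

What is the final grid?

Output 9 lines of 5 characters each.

After op 1 paint(1,0,Y):
YYYYY
YYYYY
YYYYY
YYYYY
YYYYY
YYYYY
YYWYY
YYWYY
YYKYY
After op 2 fill(0,3,K) [42 cells changed]:
KKKKK
KKKKK
KKKKK
KKKKK
KKKKK
KKKKK
KKWKK
KKWKK
KKKKK
After op 3 paint(0,3,Y):
KKKYK
KKKKK
KKKKK
KKKKK
KKKKK
KKKKK
KKWKK
KKWKK
KKKKK
After op 4 paint(2,2,B):
KKKYK
KKKKK
KKBKK
KKKKK
KKKKK
KKKKK
KKWKK
KKWKK
KKKKK

Answer: KKKYK
KKKKK
KKBKK
KKKKK
KKKKK
KKKKK
KKWKK
KKWKK
KKKKK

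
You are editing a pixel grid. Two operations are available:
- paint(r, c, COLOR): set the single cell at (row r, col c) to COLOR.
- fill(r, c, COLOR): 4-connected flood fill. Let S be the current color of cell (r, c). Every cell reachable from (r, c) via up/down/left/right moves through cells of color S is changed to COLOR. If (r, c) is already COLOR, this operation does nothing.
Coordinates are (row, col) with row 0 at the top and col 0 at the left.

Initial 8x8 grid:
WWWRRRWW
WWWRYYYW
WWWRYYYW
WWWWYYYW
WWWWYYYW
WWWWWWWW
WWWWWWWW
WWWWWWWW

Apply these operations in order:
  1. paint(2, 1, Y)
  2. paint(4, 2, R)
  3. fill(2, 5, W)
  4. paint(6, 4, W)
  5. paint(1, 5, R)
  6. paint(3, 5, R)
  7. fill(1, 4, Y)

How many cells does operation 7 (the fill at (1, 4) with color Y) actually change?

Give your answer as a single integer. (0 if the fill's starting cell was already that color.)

Answer: 55

Derivation:
After op 1 paint(2,1,Y):
WWWRRRWW
WWWRYYYW
WYWRYYYW
WWWWYYYW
WWWWYYYW
WWWWWWWW
WWWWWWWW
WWWWWWWW
After op 2 paint(4,2,R):
WWWRRRWW
WWWRYYYW
WYWRYYYW
WWWWYYYW
WWRWYYYW
WWWWWWWW
WWWWWWWW
WWWWWWWW
After op 3 fill(2,5,W) [12 cells changed]:
WWWRRRWW
WWWRWWWW
WYWRWWWW
WWWWWWWW
WWRWWWWW
WWWWWWWW
WWWWWWWW
WWWWWWWW
After op 4 paint(6,4,W):
WWWRRRWW
WWWRWWWW
WYWRWWWW
WWWWWWWW
WWRWWWWW
WWWWWWWW
WWWWWWWW
WWWWWWWW
After op 5 paint(1,5,R):
WWWRRRWW
WWWRWRWW
WYWRWWWW
WWWWWWWW
WWRWWWWW
WWWWWWWW
WWWWWWWW
WWWWWWWW
After op 6 paint(3,5,R):
WWWRRRWW
WWWRWRWW
WYWRWWWW
WWWWWRWW
WWRWWWWW
WWWWWWWW
WWWWWWWW
WWWWWWWW
After op 7 fill(1,4,Y) [55 cells changed]:
YYYRRRYY
YYYRYRYY
YYYRYYYY
YYYYYRYY
YYRYYYYY
YYYYYYYY
YYYYYYYY
YYYYYYYY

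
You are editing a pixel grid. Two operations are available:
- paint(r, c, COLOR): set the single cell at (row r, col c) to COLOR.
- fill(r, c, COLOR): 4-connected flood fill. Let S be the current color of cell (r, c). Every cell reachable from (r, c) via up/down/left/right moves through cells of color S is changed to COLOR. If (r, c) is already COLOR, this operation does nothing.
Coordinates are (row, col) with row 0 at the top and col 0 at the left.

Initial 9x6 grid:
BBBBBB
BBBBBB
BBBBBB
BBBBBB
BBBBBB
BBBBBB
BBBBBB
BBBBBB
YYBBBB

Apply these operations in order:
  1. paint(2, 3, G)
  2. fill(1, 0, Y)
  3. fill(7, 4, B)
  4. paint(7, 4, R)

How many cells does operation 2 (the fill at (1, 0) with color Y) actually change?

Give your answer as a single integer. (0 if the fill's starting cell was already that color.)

Answer: 51

Derivation:
After op 1 paint(2,3,G):
BBBBBB
BBBBBB
BBBGBB
BBBBBB
BBBBBB
BBBBBB
BBBBBB
BBBBBB
YYBBBB
After op 2 fill(1,0,Y) [51 cells changed]:
YYYYYY
YYYYYY
YYYGYY
YYYYYY
YYYYYY
YYYYYY
YYYYYY
YYYYYY
YYYYYY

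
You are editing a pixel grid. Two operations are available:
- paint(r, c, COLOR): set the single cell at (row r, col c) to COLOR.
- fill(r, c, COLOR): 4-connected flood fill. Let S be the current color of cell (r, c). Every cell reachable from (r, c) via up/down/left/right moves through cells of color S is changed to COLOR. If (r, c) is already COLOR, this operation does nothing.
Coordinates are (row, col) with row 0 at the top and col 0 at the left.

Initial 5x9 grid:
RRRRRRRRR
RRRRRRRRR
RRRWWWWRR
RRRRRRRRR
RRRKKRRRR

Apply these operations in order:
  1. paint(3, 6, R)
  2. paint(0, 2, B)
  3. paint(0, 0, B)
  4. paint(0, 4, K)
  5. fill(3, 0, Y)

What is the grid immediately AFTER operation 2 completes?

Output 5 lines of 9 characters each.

After op 1 paint(3,6,R):
RRRRRRRRR
RRRRRRRRR
RRRWWWWRR
RRRRRRRRR
RRRKKRRRR
After op 2 paint(0,2,B):
RRBRRRRRR
RRRRRRRRR
RRRWWWWRR
RRRRRRRRR
RRRKKRRRR

Answer: RRBRRRRRR
RRRRRRRRR
RRRWWWWRR
RRRRRRRRR
RRRKKRRRR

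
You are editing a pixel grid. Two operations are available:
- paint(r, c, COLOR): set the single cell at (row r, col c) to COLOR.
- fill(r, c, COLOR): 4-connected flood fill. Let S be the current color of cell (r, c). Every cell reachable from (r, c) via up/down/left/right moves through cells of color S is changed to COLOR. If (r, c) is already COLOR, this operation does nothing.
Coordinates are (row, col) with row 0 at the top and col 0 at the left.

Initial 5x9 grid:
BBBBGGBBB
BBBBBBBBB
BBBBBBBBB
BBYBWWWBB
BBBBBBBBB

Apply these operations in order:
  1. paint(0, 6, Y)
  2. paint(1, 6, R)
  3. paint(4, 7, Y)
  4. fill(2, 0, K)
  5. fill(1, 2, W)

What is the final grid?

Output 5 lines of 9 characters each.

Answer: WWWWGGYWW
WWWWWWRWW
WWWWWWWWW
WWYWWWWWW
WWWWWWWYW

Derivation:
After op 1 paint(0,6,Y):
BBBBGGYBB
BBBBBBBBB
BBBBBBBBB
BBYBWWWBB
BBBBBBBBB
After op 2 paint(1,6,R):
BBBBGGYBB
BBBBBBRBB
BBBBBBBBB
BBYBWWWBB
BBBBBBBBB
After op 3 paint(4,7,Y):
BBBBGGYBB
BBBBBBRBB
BBBBBBBBB
BBYBWWWBB
BBBBBBBYB
After op 4 fill(2,0,K) [36 cells changed]:
KKKKGGYKK
KKKKKKRKK
KKKKKKKKK
KKYKWWWKK
KKKKKKKYK
After op 5 fill(1,2,W) [36 cells changed]:
WWWWGGYWW
WWWWWWRWW
WWWWWWWWW
WWYWWWWWW
WWWWWWWYW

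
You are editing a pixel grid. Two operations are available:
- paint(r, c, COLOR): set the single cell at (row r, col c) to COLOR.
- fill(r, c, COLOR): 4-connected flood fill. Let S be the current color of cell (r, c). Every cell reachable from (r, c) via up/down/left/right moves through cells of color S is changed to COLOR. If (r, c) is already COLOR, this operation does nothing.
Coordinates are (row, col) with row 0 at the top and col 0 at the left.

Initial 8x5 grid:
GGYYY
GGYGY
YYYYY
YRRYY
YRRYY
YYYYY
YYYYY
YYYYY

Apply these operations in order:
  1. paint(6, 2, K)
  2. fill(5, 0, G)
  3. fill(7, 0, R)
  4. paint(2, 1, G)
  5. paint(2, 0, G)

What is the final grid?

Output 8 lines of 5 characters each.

After op 1 paint(6,2,K):
GGYYY
GGYGY
YYYYY
YRRYY
YRRYY
YYYYY
YYKYY
YYYYY
After op 2 fill(5,0,G) [30 cells changed]:
GGGGG
GGGGG
GGGGG
GRRGG
GRRGG
GGGGG
GGKGG
GGGGG
After op 3 fill(7,0,R) [35 cells changed]:
RRRRR
RRRRR
RRRRR
RRRRR
RRRRR
RRRRR
RRKRR
RRRRR
After op 4 paint(2,1,G):
RRRRR
RRRRR
RGRRR
RRRRR
RRRRR
RRRRR
RRKRR
RRRRR
After op 5 paint(2,0,G):
RRRRR
RRRRR
GGRRR
RRRRR
RRRRR
RRRRR
RRKRR
RRRRR

Answer: RRRRR
RRRRR
GGRRR
RRRRR
RRRRR
RRRRR
RRKRR
RRRRR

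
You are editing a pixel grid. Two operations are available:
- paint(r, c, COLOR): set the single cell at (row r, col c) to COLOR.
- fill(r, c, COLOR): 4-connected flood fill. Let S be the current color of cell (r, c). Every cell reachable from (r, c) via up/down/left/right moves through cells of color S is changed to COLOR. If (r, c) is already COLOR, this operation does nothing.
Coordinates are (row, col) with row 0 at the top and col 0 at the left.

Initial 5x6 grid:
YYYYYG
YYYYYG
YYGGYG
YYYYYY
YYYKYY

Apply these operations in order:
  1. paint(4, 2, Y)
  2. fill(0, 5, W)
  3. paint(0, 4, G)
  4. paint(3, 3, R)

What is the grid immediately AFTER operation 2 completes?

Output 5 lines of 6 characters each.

After op 1 paint(4,2,Y):
YYYYYG
YYYYYG
YYGGYG
YYYYYY
YYYKYY
After op 2 fill(0,5,W) [3 cells changed]:
YYYYYW
YYYYYW
YYGGYW
YYYYYY
YYYKYY

Answer: YYYYYW
YYYYYW
YYGGYW
YYYYYY
YYYKYY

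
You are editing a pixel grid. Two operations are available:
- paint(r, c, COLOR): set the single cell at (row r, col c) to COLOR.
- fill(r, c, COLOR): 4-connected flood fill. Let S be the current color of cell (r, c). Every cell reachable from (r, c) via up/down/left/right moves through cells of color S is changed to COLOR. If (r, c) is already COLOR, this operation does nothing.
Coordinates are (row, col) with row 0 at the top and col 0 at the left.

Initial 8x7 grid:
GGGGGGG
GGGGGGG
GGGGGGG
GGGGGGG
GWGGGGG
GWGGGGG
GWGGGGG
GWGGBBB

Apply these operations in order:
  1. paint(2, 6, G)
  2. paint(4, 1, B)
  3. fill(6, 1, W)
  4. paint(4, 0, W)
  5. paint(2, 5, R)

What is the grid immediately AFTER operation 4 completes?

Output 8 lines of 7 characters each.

Answer: GGGGGGG
GGGGGGG
GGGGGGG
GGGGGGG
WBGGGGG
GWGGGGG
GWGGGGG
GWGGBBB

Derivation:
After op 1 paint(2,6,G):
GGGGGGG
GGGGGGG
GGGGGGG
GGGGGGG
GWGGGGG
GWGGGGG
GWGGGGG
GWGGBBB
After op 2 paint(4,1,B):
GGGGGGG
GGGGGGG
GGGGGGG
GGGGGGG
GBGGGGG
GWGGGGG
GWGGGGG
GWGGBBB
After op 3 fill(6,1,W) [0 cells changed]:
GGGGGGG
GGGGGGG
GGGGGGG
GGGGGGG
GBGGGGG
GWGGGGG
GWGGGGG
GWGGBBB
After op 4 paint(4,0,W):
GGGGGGG
GGGGGGG
GGGGGGG
GGGGGGG
WBGGGGG
GWGGGGG
GWGGGGG
GWGGBBB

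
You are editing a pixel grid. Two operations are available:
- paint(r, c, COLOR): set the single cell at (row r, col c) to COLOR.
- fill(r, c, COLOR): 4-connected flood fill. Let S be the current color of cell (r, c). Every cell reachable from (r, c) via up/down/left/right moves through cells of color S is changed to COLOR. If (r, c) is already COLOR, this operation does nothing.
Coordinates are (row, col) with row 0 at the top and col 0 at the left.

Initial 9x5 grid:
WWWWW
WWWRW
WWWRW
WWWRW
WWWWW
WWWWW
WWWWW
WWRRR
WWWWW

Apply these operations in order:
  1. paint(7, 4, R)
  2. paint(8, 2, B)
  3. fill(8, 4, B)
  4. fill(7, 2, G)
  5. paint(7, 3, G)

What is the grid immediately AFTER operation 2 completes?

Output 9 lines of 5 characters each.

Answer: WWWWW
WWWRW
WWWRW
WWWRW
WWWWW
WWWWW
WWWWW
WWRRR
WWBWW

Derivation:
After op 1 paint(7,4,R):
WWWWW
WWWRW
WWWRW
WWWRW
WWWWW
WWWWW
WWWWW
WWRRR
WWWWW
After op 2 paint(8,2,B):
WWWWW
WWWRW
WWWRW
WWWRW
WWWWW
WWWWW
WWWWW
WWRRR
WWBWW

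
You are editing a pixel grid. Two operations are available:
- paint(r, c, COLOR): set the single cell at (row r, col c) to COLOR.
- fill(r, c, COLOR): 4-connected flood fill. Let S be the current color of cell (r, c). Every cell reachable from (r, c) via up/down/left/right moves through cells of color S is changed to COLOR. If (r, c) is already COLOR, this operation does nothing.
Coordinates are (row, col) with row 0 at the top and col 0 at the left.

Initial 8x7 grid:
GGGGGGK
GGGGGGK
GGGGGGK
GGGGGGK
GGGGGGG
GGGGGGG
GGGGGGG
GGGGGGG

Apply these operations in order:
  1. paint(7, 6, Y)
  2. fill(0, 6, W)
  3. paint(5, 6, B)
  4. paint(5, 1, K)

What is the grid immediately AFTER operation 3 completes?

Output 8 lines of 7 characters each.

After op 1 paint(7,6,Y):
GGGGGGK
GGGGGGK
GGGGGGK
GGGGGGK
GGGGGGG
GGGGGGG
GGGGGGG
GGGGGGY
After op 2 fill(0,6,W) [4 cells changed]:
GGGGGGW
GGGGGGW
GGGGGGW
GGGGGGW
GGGGGGG
GGGGGGG
GGGGGGG
GGGGGGY
After op 3 paint(5,6,B):
GGGGGGW
GGGGGGW
GGGGGGW
GGGGGGW
GGGGGGG
GGGGGGB
GGGGGGG
GGGGGGY

Answer: GGGGGGW
GGGGGGW
GGGGGGW
GGGGGGW
GGGGGGG
GGGGGGB
GGGGGGG
GGGGGGY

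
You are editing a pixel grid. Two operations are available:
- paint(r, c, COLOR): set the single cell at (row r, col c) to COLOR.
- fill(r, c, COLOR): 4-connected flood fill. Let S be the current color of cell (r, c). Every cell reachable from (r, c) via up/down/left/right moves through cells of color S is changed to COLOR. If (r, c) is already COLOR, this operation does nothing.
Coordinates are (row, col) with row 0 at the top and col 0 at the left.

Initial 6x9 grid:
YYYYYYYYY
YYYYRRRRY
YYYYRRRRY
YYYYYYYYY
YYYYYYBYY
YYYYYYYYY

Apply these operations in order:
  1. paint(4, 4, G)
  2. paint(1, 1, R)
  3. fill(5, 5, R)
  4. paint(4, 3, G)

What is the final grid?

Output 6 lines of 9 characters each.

Answer: RRRRRRRRR
RRRRRRRRR
RRRRRRRRR
RRRRRRRRR
RRRGGRBRR
RRRRRRRRR

Derivation:
After op 1 paint(4,4,G):
YYYYYYYYY
YYYYRRRRY
YYYYRRRRY
YYYYYYYYY
YYYYGYBYY
YYYYYYYYY
After op 2 paint(1,1,R):
YYYYYYYYY
YRYYRRRRY
YYYYRRRRY
YYYYYYYYY
YYYYGYBYY
YYYYYYYYY
After op 3 fill(5,5,R) [43 cells changed]:
RRRRRRRRR
RRRRRRRRR
RRRRRRRRR
RRRRRRRRR
RRRRGRBRR
RRRRRRRRR
After op 4 paint(4,3,G):
RRRRRRRRR
RRRRRRRRR
RRRRRRRRR
RRRRRRRRR
RRRGGRBRR
RRRRRRRRR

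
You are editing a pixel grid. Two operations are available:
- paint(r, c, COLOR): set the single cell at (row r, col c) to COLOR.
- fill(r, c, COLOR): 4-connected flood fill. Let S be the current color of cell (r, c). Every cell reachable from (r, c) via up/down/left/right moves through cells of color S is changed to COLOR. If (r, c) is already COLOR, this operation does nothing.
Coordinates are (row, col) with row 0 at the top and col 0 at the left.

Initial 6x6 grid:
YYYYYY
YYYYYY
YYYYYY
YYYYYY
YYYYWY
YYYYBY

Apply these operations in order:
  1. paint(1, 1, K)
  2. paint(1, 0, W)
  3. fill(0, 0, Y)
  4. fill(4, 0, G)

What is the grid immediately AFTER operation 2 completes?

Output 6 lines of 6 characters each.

Answer: YYYYYY
WKYYYY
YYYYYY
YYYYYY
YYYYWY
YYYYBY

Derivation:
After op 1 paint(1,1,K):
YYYYYY
YKYYYY
YYYYYY
YYYYYY
YYYYWY
YYYYBY
After op 2 paint(1,0,W):
YYYYYY
WKYYYY
YYYYYY
YYYYYY
YYYYWY
YYYYBY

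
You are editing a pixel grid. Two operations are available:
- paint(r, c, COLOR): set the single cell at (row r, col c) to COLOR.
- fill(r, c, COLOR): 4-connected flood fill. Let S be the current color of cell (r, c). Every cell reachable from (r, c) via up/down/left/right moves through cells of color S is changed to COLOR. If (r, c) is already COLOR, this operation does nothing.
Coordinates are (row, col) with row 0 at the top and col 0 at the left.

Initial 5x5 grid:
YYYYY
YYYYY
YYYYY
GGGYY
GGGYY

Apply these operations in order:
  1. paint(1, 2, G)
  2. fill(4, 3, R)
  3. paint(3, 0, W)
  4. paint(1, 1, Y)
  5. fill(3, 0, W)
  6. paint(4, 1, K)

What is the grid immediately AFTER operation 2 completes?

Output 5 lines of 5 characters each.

After op 1 paint(1,2,G):
YYYYY
YYGYY
YYYYY
GGGYY
GGGYY
After op 2 fill(4,3,R) [18 cells changed]:
RRRRR
RRGRR
RRRRR
GGGRR
GGGRR

Answer: RRRRR
RRGRR
RRRRR
GGGRR
GGGRR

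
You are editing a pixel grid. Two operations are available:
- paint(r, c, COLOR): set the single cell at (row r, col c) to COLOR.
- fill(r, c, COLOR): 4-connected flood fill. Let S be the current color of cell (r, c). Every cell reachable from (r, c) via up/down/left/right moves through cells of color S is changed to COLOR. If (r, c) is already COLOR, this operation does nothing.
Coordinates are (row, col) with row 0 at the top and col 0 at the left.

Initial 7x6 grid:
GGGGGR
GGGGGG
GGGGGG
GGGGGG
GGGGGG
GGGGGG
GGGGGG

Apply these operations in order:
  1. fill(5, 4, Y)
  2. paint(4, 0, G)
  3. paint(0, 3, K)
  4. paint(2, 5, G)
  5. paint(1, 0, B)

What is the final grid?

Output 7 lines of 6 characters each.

After op 1 fill(5,4,Y) [41 cells changed]:
YYYYYR
YYYYYY
YYYYYY
YYYYYY
YYYYYY
YYYYYY
YYYYYY
After op 2 paint(4,0,G):
YYYYYR
YYYYYY
YYYYYY
YYYYYY
GYYYYY
YYYYYY
YYYYYY
After op 3 paint(0,3,K):
YYYKYR
YYYYYY
YYYYYY
YYYYYY
GYYYYY
YYYYYY
YYYYYY
After op 4 paint(2,5,G):
YYYKYR
YYYYYY
YYYYYG
YYYYYY
GYYYYY
YYYYYY
YYYYYY
After op 5 paint(1,0,B):
YYYKYR
BYYYYY
YYYYYG
YYYYYY
GYYYYY
YYYYYY
YYYYYY

Answer: YYYKYR
BYYYYY
YYYYYG
YYYYYY
GYYYYY
YYYYYY
YYYYYY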